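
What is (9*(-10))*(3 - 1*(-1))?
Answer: -360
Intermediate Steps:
(9*(-10))*(3 - 1*(-1)) = -90*(3 + 1) = -90*4 = -360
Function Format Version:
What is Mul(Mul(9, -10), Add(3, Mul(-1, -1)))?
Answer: -360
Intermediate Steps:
Mul(Mul(9, -10), Add(3, Mul(-1, -1))) = Mul(-90, Add(3, 1)) = Mul(-90, 4) = -360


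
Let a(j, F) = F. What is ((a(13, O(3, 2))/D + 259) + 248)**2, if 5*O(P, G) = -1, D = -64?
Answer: 26322142081/102400 ≈ 2.5705e+5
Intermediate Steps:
O(P, G) = -1/5 (O(P, G) = (1/5)*(-1) = -1/5)
((a(13, O(3, 2))/D + 259) + 248)**2 = ((-1/5/(-64) + 259) + 248)**2 = ((-1/5*(-1/64) + 259) + 248)**2 = ((1/320 + 259) + 248)**2 = (82881/320 + 248)**2 = (162241/320)**2 = 26322142081/102400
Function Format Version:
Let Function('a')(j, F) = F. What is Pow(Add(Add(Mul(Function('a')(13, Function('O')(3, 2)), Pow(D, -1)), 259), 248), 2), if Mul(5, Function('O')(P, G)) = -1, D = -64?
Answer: Rational(26322142081, 102400) ≈ 2.5705e+5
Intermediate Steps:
Function('O')(P, G) = Rational(-1, 5) (Function('O')(P, G) = Mul(Rational(1, 5), -1) = Rational(-1, 5))
Pow(Add(Add(Mul(Function('a')(13, Function('O')(3, 2)), Pow(D, -1)), 259), 248), 2) = Pow(Add(Add(Mul(Rational(-1, 5), Pow(-64, -1)), 259), 248), 2) = Pow(Add(Add(Mul(Rational(-1, 5), Rational(-1, 64)), 259), 248), 2) = Pow(Add(Add(Rational(1, 320), 259), 248), 2) = Pow(Add(Rational(82881, 320), 248), 2) = Pow(Rational(162241, 320), 2) = Rational(26322142081, 102400)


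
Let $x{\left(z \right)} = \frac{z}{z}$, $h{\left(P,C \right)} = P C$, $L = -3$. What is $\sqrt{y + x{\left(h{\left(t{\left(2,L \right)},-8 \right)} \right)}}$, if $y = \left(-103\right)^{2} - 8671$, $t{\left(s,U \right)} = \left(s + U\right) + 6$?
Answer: $\sqrt{1939} \approx 44.034$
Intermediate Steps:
$t{\left(s,U \right)} = 6 + U + s$ ($t{\left(s,U \right)} = \left(U + s\right) + 6 = 6 + U + s$)
$h{\left(P,C \right)} = C P$
$y = 1938$ ($y = 10609 - 8671 = 1938$)
$x{\left(z \right)} = 1$
$\sqrt{y + x{\left(h{\left(t{\left(2,L \right)},-8 \right)} \right)}} = \sqrt{1938 + 1} = \sqrt{1939}$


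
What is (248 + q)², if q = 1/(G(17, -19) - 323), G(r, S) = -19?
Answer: 7193584225/116964 ≈ 61503.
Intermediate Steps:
q = -1/342 (q = 1/(-19 - 323) = 1/(-342) = -1/342 ≈ -0.0029240)
(248 + q)² = (248 - 1/342)² = (84815/342)² = 7193584225/116964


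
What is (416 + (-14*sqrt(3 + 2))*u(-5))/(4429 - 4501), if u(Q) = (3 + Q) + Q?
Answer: -52/9 - 49*sqrt(5)/36 ≈ -8.8213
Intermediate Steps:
u(Q) = 3 + 2*Q
(416 + (-14*sqrt(3 + 2))*u(-5))/(4429 - 4501) = (416 + (-14*sqrt(3 + 2))*(3 + 2*(-5)))/(4429 - 4501) = (416 + (-14*sqrt(5))*(3 - 10))/(-72) = (416 - 14*sqrt(5)*(-7))*(-1/72) = (416 + 98*sqrt(5))*(-1/72) = -52/9 - 49*sqrt(5)/36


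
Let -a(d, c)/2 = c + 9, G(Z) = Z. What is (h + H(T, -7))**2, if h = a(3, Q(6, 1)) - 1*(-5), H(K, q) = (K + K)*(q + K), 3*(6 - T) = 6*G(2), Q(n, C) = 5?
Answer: 1849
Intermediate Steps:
a(d, c) = -18 - 2*c (a(d, c) = -2*(c + 9) = -2*(9 + c) = -18 - 2*c)
T = 2 (T = 6 - 2*2 = 6 - 1/3*12 = 6 - 4 = 2)
H(K, q) = 2*K*(K + q) (H(K, q) = (2*K)*(K + q) = 2*K*(K + q))
h = -23 (h = (-18 - 2*5) - 1*(-5) = (-18 - 10) + 5 = -28 + 5 = -23)
(h + H(T, -7))**2 = (-23 + 2*2*(2 - 7))**2 = (-23 + 2*2*(-5))**2 = (-23 - 20)**2 = (-43)**2 = 1849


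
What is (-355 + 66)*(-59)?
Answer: 17051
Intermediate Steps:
(-355 + 66)*(-59) = -289*(-59) = 17051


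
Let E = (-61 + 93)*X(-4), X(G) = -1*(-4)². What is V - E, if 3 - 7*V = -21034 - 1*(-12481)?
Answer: 12140/7 ≈ 1734.3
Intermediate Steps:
X(G) = -16 (X(G) = -1*16 = -16)
V = 8556/7 (V = 3/7 - (-21034 - 1*(-12481))/7 = 3/7 - (-21034 + 12481)/7 = 3/7 - ⅐*(-8553) = 3/7 + 8553/7 = 8556/7 ≈ 1222.3)
E = -512 (E = (-61 + 93)*(-16) = 32*(-16) = -512)
V - E = 8556/7 - 1*(-512) = 8556/7 + 512 = 12140/7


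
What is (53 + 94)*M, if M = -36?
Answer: -5292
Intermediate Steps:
(53 + 94)*M = (53 + 94)*(-36) = 147*(-36) = -5292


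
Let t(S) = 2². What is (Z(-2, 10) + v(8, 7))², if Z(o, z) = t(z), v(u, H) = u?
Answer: 144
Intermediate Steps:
t(S) = 4
Z(o, z) = 4
(Z(-2, 10) + v(8, 7))² = (4 + 8)² = 12² = 144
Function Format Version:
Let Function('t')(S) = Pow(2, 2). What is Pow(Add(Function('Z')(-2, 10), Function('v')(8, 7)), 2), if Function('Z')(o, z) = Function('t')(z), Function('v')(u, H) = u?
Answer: 144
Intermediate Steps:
Function('t')(S) = 4
Function('Z')(o, z) = 4
Pow(Add(Function('Z')(-2, 10), Function('v')(8, 7)), 2) = Pow(Add(4, 8), 2) = Pow(12, 2) = 144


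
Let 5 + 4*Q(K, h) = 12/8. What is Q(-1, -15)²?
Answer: 49/64 ≈ 0.76563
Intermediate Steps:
Q(K, h) = -7/8 (Q(K, h) = -5/4 + (12/8)/4 = -5/4 + (12*(⅛))/4 = -5/4 + (¼)*(3/2) = -5/4 + 3/8 = -7/8)
Q(-1, -15)² = (-7/8)² = 49/64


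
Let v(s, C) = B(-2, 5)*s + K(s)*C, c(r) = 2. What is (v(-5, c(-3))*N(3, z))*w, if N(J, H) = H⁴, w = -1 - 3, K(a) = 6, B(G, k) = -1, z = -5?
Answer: -42500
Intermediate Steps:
v(s, C) = -s + 6*C
w = -4
(v(-5, c(-3))*N(3, z))*w = ((-1*(-5) + 6*2)*(-5)⁴)*(-4) = ((5 + 12)*625)*(-4) = (17*625)*(-4) = 10625*(-4) = -42500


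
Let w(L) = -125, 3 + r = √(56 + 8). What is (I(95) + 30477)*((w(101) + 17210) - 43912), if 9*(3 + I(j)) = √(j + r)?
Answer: -7358002252/9 ≈ -8.1756e+8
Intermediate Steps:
r = 5 (r = -3 + √(56 + 8) = -3 + √64 = -3 + 8 = 5)
I(j) = -3 + √(5 + j)/9 (I(j) = -3 + √(j + 5)/9 = -3 + √(5 + j)/9)
(I(95) + 30477)*((w(101) + 17210) - 43912) = ((-3 + √(5 + 95)/9) + 30477)*((-125 + 17210) - 43912) = ((-3 + √100/9) + 30477)*(17085 - 43912) = ((-3 + (⅑)*10) + 30477)*(-26827) = ((-3 + 10/9) + 30477)*(-26827) = (-17/9 + 30477)*(-26827) = (274276/9)*(-26827) = -7358002252/9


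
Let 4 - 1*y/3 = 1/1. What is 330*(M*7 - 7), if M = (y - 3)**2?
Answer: 80850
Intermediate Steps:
y = 9 (y = 12 - 3/1 = 12 - 3*1 = 12 - 3 = 9)
M = 36 (M = (9 - 3)**2 = 6**2 = 36)
330*(M*7 - 7) = 330*(36*7 - 7) = 330*(252 - 7) = 330*245 = 80850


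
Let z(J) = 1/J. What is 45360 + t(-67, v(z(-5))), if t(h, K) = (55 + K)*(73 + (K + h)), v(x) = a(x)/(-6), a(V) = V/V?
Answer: 1644475/36 ≈ 45680.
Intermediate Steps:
a(V) = 1
v(x) = -⅙ (v(x) = 1/(-6) = 1*(-⅙) = -⅙)
t(h, K) = (55 + K)*(73 + K + h)
45360 + t(-67, v(z(-5))) = 45360 + (4015 + (-⅙)² + 55*(-67) + 128*(-⅙) - ⅙*(-67)) = 45360 + (4015 + 1/36 - 3685 - 64/3 + 67/6) = 45360 + 11515/36 = 1644475/36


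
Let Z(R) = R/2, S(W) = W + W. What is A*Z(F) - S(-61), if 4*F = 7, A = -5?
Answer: 941/8 ≈ 117.63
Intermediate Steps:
S(W) = 2*W
F = 7/4 (F = (¼)*7 = 7/4 ≈ 1.7500)
Z(R) = R/2 (Z(R) = R*(½) = R/2)
A*Z(F) - S(-61) = -5*7/(2*4) - 2*(-61) = -5*7/8 - 1*(-122) = -35/8 + 122 = 941/8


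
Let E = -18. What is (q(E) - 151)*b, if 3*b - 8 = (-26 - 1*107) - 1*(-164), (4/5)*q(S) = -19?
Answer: -9087/4 ≈ -2271.8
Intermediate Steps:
q(S) = -95/4 (q(S) = (5/4)*(-19) = -95/4)
b = 13 (b = 8/3 + ((-26 - 1*107) - 1*(-164))/3 = 8/3 + ((-26 - 107) + 164)/3 = 8/3 + (-133 + 164)/3 = 8/3 + (1/3)*31 = 8/3 + 31/3 = 13)
(q(E) - 151)*b = (-95/4 - 151)*13 = -699/4*13 = -9087/4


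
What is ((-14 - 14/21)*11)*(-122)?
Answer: 59048/3 ≈ 19683.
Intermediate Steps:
((-14 - 14/21)*11)*(-122) = ((-14 - 14*1/21)*11)*(-122) = ((-14 - ⅔)*11)*(-122) = -44/3*11*(-122) = -484/3*(-122) = 59048/3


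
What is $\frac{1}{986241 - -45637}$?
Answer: $\frac{1}{1031878} \approx 9.6911 \cdot 10^{-7}$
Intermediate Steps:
$\frac{1}{986241 - -45637} = \frac{1}{986241 + \left(-88895 + 134532\right)} = \frac{1}{986241 + 45637} = \frac{1}{1031878}$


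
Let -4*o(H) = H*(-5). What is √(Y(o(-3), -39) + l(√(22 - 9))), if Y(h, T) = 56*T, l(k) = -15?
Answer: I*√2199 ≈ 46.893*I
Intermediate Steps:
o(H) = 5*H/4 (o(H) = -H*(-5)/4 = -(-5)*H/4 = 5*H/4)
√(Y(o(-3), -39) + l(√(22 - 9))) = √(56*(-39) - 15) = √(-2184 - 15) = √(-2199) = I*√2199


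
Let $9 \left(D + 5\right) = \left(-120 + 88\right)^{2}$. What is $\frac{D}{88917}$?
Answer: $\frac{979}{800253} \approx 0.0012234$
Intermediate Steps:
$D = \frac{979}{9}$ ($D = -5 + \frac{\left(-120 + 88\right)^{2}}{9} = -5 + \frac{\left(-32\right)^{2}}{9} = -5 + \frac{1}{9} \cdot 1024 = -5 + \frac{1024}{9} = \frac{979}{9} \approx 108.78$)
$\frac{D}{88917} = \frac{979}{9 \cdot 88917} = \frac{979}{9} \cdot \frac{1}{88917} = \frac{979}{800253}$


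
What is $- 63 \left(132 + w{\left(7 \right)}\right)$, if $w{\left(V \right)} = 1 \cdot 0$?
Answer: $-8316$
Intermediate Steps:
$w{\left(V \right)} = 0$
$- 63 \left(132 + w{\left(7 \right)}\right) = - 63 \left(132 + 0\right) = \left(-63\right) 132 = -8316$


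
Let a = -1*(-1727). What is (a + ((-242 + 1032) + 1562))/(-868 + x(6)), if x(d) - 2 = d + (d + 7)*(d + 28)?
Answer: -4079/418 ≈ -9.7584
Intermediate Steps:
a = 1727
x(d) = 2 + d + (7 + d)*(28 + d) (x(d) = 2 + (d + (d + 7)*(d + 28)) = 2 + (d + (7 + d)*(28 + d)) = 2 + d + (7 + d)*(28 + d))
(a + ((-242 + 1032) + 1562))/(-868 + x(6)) = (1727 + ((-242 + 1032) + 1562))/(-868 + (198 + 6² + 36*6)) = (1727 + (790 + 1562))/(-868 + (198 + 36 + 216)) = (1727 + 2352)/(-868 + 450) = 4079/(-418) = 4079*(-1/418) = -4079/418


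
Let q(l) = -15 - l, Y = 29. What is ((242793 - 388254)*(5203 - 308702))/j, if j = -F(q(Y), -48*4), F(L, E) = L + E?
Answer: 44147268039/236 ≈ 1.8706e+8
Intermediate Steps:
F(L, E) = E + L
j = 236 (j = -(-48*4 + (-15 - 1*29)) = -(-192 + (-15 - 29)) = -(-192 - 44) = -1*(-236) = 236)
((242793 - 388254)*(5203 - 308702))/j = ((242793 - 388254)*(5203 - 308702))/236 = -145461*(-303499)*(1/236) = 44147268039*(1/236) = 44147268039/236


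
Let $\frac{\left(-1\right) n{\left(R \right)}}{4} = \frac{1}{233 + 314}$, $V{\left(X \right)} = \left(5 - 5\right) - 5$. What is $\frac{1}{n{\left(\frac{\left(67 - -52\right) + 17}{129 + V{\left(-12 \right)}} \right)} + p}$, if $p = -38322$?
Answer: $- \frac{547}{20962138} \approx -2.6095 \cdot 10^{-5}$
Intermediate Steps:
$V{\left(X \right)} = -5$ ($V{\left(X \right)} = 0 - 5 = -5$)
$n{\left(R \right)} = - \frac{4}{547}$ ($n{\left(R \right)} = - \frac{4}{233 + 314} = - \frac{4}{547}$)
$\frac{1}{n{\left(\frac{\left(67 - -52\right) + 17}{129 + V{\left(-12 \right)}} \right)} + p} = \frac{1}{- \frac{4}{547} - 38322} = \frac{1}{- \frac{20962138}{547}} = - \frac{547}{20962138}$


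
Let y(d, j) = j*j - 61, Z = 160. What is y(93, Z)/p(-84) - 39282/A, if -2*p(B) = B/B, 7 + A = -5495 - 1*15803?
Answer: -1088177508/21305 ≈ -51076.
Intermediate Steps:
y(d, j) = -61 + j² (y(d, j) = j² - 61 = -61 + j²)
A = -21305 (A = -7 + (-5495 - 1*15803) = -7 + (-5495 - 15803) = -7 - 21298 = -21305)
p(B) = -½ (p(B) = -B/(2*B) = -½*1 = -½)
y(93, Z)/p(-84) - 39282/A = (-61 + 160²)/(-½) - 39282/(-21305) = (-61 + 25600)*(-2) - 39282*(-1/21305) = 25539*(-2) + 39282/21305 = -51078 + 39282/21305 = -1088177508/21305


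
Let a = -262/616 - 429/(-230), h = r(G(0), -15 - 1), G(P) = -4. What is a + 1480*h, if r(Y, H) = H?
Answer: -838694599/35420 ≈ -23679.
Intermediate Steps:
h = -16 (h = -15 - 1 = -16)
a = 51001/35420 (a = -262*1/616 - 429*(-1/230) = -131/308 + 429/230 = 51001/35420 ≈ 1.4399)
a + 1480*h = 51001/35420 + 1480*(-16) = 51001/35420 - 23680 = -838694599/35420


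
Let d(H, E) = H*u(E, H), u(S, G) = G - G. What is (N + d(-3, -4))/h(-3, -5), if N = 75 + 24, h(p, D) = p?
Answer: -33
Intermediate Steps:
u(S, G) = 0
d(H, E) = 0 (d(H, E) = H*0 = 0)
N = 99
(N + d(-3, -4))/h(-3, -5) = (99 + 0)/(-3) = -⅓*99 = -33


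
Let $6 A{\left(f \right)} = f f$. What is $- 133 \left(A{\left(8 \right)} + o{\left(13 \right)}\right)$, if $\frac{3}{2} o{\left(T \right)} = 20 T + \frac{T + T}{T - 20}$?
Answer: $- \frac{72428}{3} \approx -24143.0$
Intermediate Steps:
$A{\left(f \right)} = \frac{f^{2}}{6}$ ($A{\left(f \right)} = \frac{f f}{6} = \frac{f^{2}}{6}$)
$o{\left(T \right)} = \frac{40 T}{3} + \frac{4 T}{3 \left(-20 + T\right)}$ ($o{\left(T \right)} = \frac{2 \left(20 T + \frac{T + T}{T - 20}\right)}{3} = \frac{2 \left(20 T + \frac{2 T}{-20 + T}\right)}{3} = \frac{40 T}{3} + \frac{4 T}{3 \left(-20 + T\right)}$)
$- 133 \left(A{\left(8 \right)} + o{\left(13 \right)}\right) = - 133 \left(\frac{8^{2}}{6} + \frac{4}{3} \cdot 13 \frac{1}{-20 + 13} \left(-199 + 10 \cdot 13\right)\right) = - 133 \left(\frac{1}{6} \cdot 64 + \frac{4}{3} \cdot 13 \frac{1}{-7} \left(-199 + 130\right)\right) = - 133 \left(\frac{32}{3} + \frac{4}{3} \cdot 13 \left(- \frac{1}{7}\right) \left(-69\right)\right) = - 133 \left(\frac{32}{3} + \frac{1196}{7}\right) = \left(-133\right) \frac{3812}{21} = - \frac{72428}{3}$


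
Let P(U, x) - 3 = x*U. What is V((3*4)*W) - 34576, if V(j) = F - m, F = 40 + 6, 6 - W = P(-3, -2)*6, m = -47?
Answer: -34483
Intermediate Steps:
P(U, x) = 3 + U*x (P(U, x) = 3 + x*U = 3 + U*x)
W = -48 (W = 6 - (3 - 3*(-2))*6 = 6 - (3 + 6)*6 = 6 - 9*6 = 6 - 1*54 = 6 - 54 = -48)
F = 46
V(j) = 93 (V(j) = 46 - 1*(-47) = 46 + 47 = 93)
V((3*4)*W) - 34576 = 93 - 34576 = -34483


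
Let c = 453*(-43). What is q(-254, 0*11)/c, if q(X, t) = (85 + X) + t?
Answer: 169/19479 ≈ 0.0086760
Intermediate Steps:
q(X, t) = 85 + X + t
c = -19479
q(-254, 0*11)/c = (85 - 254 + 0*11)/(-19479) = (85 - 254 + 0)*(-1/19479) = -169*(-1/19479) = 169/19479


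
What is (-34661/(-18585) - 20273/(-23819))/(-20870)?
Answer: -601182032/4619325260025 ≈ -0.00013014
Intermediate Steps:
(-34661/(-18585) - 20273/(-23819))/(-20870) = (-34661*(-1/18585) - 20273*(-1/23819))*(-1/20870) = (34661/18585 + 20273/23819)*(-1/20870) = (1202364064/442676115)*(-1/20870) = -601182032/4619325260025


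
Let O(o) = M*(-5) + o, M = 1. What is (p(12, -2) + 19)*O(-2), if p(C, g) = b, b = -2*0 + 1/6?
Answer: -805/6 ≈ -134.17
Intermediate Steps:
b = ⅙ (b = 0 + ⅙ = ⅙ ≈ 0.16667)
p(C, g) = ⅙
O(o) = -5 + o (O(o) = 1*(-5) + o = -5 + o)
(p(12, -2) + 19)*O(-2) = (⅙ + 19)*(-5 - 2) = (115/6)*(-7) = -805/6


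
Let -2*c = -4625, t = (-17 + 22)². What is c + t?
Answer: 4675/2 ≈ 2337.5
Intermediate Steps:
t = 25 (t = 5² = 25)
c = 4625/2 (c = -½*(-4625) = 4625/2 ≈ 2312.5)
c + t = 4625/2 + 25 = 4675/2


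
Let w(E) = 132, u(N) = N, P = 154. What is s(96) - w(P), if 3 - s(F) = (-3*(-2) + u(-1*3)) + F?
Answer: -228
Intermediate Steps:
s(F) = -F (s(F) = 3 - ((-3*(-2) - 1*3) + F) = 3 - ((6 - 3) + F) = 3 - (3 + F) = 3 + (-3 - F) = -F)
s(96) - w(P) = -1*96 - 1*132 = -96 - 132 = -228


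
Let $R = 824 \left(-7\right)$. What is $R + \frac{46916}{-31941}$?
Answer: $- \frac{184282604}{31941} \approx -5769.5$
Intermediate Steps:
$R = -5768$
$R + \frac{46916}{-31941} = -5768 + \frac{46916}{-31941} = -5768 + 46916 \left(- \frac{1}{31941}\right) = -5768 - \frac{46916}{31941} = - \frac{184282604}{31941}$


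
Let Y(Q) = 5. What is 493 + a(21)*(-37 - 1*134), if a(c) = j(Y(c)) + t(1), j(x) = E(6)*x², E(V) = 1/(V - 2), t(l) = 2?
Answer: -3671/4 ≈ -917.75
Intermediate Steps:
E(V) = 1/(-2 + V)
j(x) = x²/4 (j(x) = x²/(-2 + 6) = x²/4)
a(c) = 33/4 (a(c) = (¼)*5² + 2 = (¼)*25 + 2 = 25/4 + 2 = 33/4)
493 + a(21)*(-37 - 1*134) = 493 + 33*(-37 - 1*134)/4 = 493 + 33*(-37 - 134)/4 = 493 + (33/4)*(-171) = 493 - 5643/4 = -3671/4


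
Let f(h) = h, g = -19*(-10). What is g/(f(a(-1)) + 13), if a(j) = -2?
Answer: 190/11 ≈ 17.273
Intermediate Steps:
g = 190
g/(f(a(-1)) + 13) = 190/(-2 + 13) = 190/11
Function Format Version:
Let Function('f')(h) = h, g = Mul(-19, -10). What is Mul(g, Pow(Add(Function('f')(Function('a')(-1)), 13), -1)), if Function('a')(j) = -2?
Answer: Rational(190, 11) ≈ 17.273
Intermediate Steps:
g = 190
Mul(g, Pow(Add(Function('f')(Function('a')(-1)), 13), -1)) = Mul(190, Pow(Add(-2, 13), -1)) = Mul(190, Pow(11, -1)) = Mul(190, Rational(1, 11)) = Rational(190, 11)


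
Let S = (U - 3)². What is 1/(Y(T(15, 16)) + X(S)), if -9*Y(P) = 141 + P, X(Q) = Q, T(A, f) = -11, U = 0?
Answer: -9/49 ≈ -0.18367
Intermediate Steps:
S = 9 (S = (0 - 3)² = (-3)² = 9)
Y(P) = -47/3 - P/9 (Y(P) = -(141 + P)/9 = -47/3 - P/9)
1/(Y(T(15, 16)) + X(S)) = 1/((-47/3 - ⅑*(-11)) + 9) = 1/((-47/3 + 11/9) + 9) = 1/(-130/9 + 9) = 1/(-49/9) = -9/49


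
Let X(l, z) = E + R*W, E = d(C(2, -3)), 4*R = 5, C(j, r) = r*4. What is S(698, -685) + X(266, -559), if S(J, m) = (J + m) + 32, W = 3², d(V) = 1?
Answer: 229/4 ≈ 57.250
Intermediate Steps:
C(j, r) = 4*r
R = 5/4 (R = (¼)*5 = 5/4 ≈ 1.2500)
E = 1
W = 9
X(l, z) = 49/4 (X(l, z) = 1 + (5/4)*9 = 1 + 45/4 = 49/4)
S(J, m) = 32 + J + m
S(698, -685) + X(266, -559) = (32 + 698 - 685) + 49/4 = 45 + 49/4 = 229/4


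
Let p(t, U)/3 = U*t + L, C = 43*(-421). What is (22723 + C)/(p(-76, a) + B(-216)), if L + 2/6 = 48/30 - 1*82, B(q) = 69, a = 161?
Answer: -11550/92203 ≈ -0.12527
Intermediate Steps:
C = -18103
L = -1211/15 (L = -⅓ + (48/30 - 1*82) = -⅓ + (48*(1/30) - 82) = -⅓ + (8/5 - 82) = -⅓ - 402/5 = -1211/15 ≈ -80.733)
p(t, U) = -1211/5 + 3*U*t (p(t, U) = 3*(U*t - 1211/15) = 3*(-1211/15 + U*t) = -1211/5 + 3*U*t)
(22723 + C)/(p(-76, a) + B(-216)) = (22723 - 18103)/((-1211/5 + 3*161*(-76)) + 69) = 4620/((-1211/5 - 36708) + 69) = 4620/(-184751/5 + 69) = 4620/(-184406/5) = 4620*(-5/184406) = -11550/92203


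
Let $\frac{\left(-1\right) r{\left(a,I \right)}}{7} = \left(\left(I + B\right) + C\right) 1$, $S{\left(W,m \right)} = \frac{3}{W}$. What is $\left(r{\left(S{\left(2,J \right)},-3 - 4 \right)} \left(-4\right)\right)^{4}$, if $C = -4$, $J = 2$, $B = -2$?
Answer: $17555190016$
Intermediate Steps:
$r{\left(a,I \right)} = 42 - 7 I$ ($r{\left(a,I \right)} = - 7 \left(\left(I - 2\right) - 4\right) 1 = - 7 \left(\left(-2 + I\right) - 4\right) 1 = - 7 \left(-6 + I\right) 1 = - 7 \left(-6 + I\right) = 42 - 7 I$)
$\left(r{\left(S{\left(2,J \right)},-3 - 4 \right)} \left(-4\right)\right)^{4} = \left(\left(42 - 7 \left(-3 - 4\right)\right) \left(-4\right)\right)^{4} = \left(\left(42 - -49\right) \left(-4\right)\right)^{4} = \left(\left(42 + 49\right) \left(-4\right)\right)^{4} = \left(91 \left(-4\right)\right)^{4} = \left(-364\right)^{4} = 17555190016$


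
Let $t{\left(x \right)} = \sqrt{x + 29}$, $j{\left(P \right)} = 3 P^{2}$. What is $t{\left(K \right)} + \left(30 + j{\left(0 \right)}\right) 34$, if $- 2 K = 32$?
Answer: $1020 + \sqrt{13} \approx 1023.6$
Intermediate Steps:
$K = -16$ ($K = \left(- \frac{1}{2}\right) 32 = -16$)
$t{\left(x \right)} = \sqrt{29 + x}$
$t{\left(K \right)} + \left(30 + j{\left(0 \right)}\right) 34 = \sqrt{29 - 16} + \left(30 + 3 \cdot 0^{2}\right) 34 = \sqrt{13} + \left(30 + 3 \cdot 0\right) 34 = \sqrt{13} + \left(30 + 0\right) 34 = \sqrt{13} + 30 \cdot 34 = \sqrt{13} + 1020 = 1020 + \sqrt{13}$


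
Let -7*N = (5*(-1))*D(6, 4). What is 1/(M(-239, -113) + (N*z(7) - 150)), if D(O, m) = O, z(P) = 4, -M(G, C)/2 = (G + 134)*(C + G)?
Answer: -7/518370 ≈ -1.3504e-5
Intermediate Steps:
M(G, C) = -2*(134 + G)*(C + G) (M(G, C) = -2*(G + 134)*(C + G) = -2*(134 + G)*(C + G))
N = 30/7 (N = -5*(-1)*6/7 = -(-5)*6/7 = -⅐*(-30) = 30/7 ≈ 4.2857)
1/(M(-239, -113) + (N*z(7) - 150)) = 1/((-268*(-113) - 268*(-239) - 2*(-239)² - 2*(-113)*(-239)) + ((30/7)*4 - 150)) = 1/((30284 + 64052 - 2*57121 - 54014) + (120/7 - 150)) = 1/((30284 + 64052 - 114242 - 54014) - 930/7) = 1/(-73920 - 930/7) = 1/(-518370/7) = -7/518370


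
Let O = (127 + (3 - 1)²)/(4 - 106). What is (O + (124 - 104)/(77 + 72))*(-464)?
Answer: 4055128/7599 ≈ 533.64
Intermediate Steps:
O = -131/102 (O = (127 + 2²)/(-102) = (127 + 4)*(-1/102) = 131*(-1/102) = -131/102 ≈ -1.2843)
(O + (124 - 104)/(77 + 72))*(-464) = (-131/102 + (124 - 104)/(77 + 72))*(-464) = (-131/102 + 20/149)*(-464) = -17479/15198*(-464) = 4055128/7599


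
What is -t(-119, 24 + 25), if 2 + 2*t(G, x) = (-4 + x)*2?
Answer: -44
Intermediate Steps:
t(G, x) = -5 + x (t(G, x) = -1 + ((-4 + x)*2)/2 = -1 + (-8 + 2*x)/2 = -1 + (-4 + x) = -5 + x)
-t(-119, 24 + 25) = -(-5 + (24 + 25)) = -(-5 + 49) = -1*44 = -44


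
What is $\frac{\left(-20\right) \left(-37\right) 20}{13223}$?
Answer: $\frac{14800}{13223} \approx 1.1193$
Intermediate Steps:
$\frac{\left(-20\right) \left(-37\right) 20}{13223} = 740 \cdot 20 \cdot \frac{1}{13223} = 14800 \cdot \frac{1}{13223} = \frac{14800}{13223}$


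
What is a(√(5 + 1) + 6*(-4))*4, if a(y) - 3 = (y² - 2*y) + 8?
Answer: 2564 - 200*√6 ≈ 2074.1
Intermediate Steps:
a(y) = 11 + y² - 2*y (a(y) = 3 + ((y² - 2*y) + 8) = 3 + (8 + y² - 2*y) = 11 + y² - 2*y)
a(√(5 + 1) + 6*(-4))*4 = (11 + (√(5 + 1) + 6*(-4))² - 2*(√(5 + 1) + 6*(-4)))*4 = (11 + (√6 - 24)² - 2*(√6 - 24))*4 = (11 + (-24 + √6)² - 2*(-24 + √6))*4 = (11 + (-24 + √6)² + (48 - 2*√6))*4 = (59 + (-24 + √6)² - 2*√6)*4 = 236 - 8*√6 + 4*(-24 + √6)²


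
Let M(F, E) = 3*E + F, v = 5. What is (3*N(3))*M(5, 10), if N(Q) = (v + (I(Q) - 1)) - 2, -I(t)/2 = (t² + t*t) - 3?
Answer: -2940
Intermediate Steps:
I(t) = 6 - 4*t² (I(t) = -2*((t² + t*t) - 3) = -2*((t² + t²) - 3) = -2*(2*t² - 3) = -2*(-3 + 2*t²) = 6 - 4*t²)
M(F, E) = F + 3*E
N(Q) = 8 - 4*Q² (N(Q) = (5 + ((6 - 4*Q²) - 1)) - 2 = (5 + (5 - 4*Q²)) - 2 = (10 - 4*Q²) - 2 = 8 - 4*Q²)
(3*N(3))*M(5, 10) = (3*(8 - 4*3²))*(5 + 3*10) = (3*(8 - 4*9))*(5 + 30) = (3*(8 - 36))*35 = (3*(-28))*35 = -84*35 = -2940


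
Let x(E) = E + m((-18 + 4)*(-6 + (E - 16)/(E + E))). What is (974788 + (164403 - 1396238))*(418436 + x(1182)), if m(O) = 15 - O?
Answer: -63736741784380/591 ≈ -1.0785e+11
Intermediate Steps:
x(E) = -69 + E + 7*(-16 + E)/E (x(E) = E + (15 - (-18 + 4)*(-6 + (E - 16)/(E + E))) = E + (15 - (-14)*(-6 + (-16 + E)/((2*E)))) = E + (15 - (-14)*(-6 + (-16 + E)*(1/(2*E)))) = E + (15 - (-14)*(-6 + (-16 + E)/(2*E))) = E + (15 - (84 - 7*(-16 + E)/E)) = E + (15 + (-84 + 7*(-16 + E)/E)) = E + (-69 + 7*(-16 + E)/E) = -69 + E + 7*(-16 + E)/E)
(974788 + (164403 - 1396238))*(418436 + x(1182)) = (974788 + (164403 - 1396238))*(418436 + (-62 + 1182 - 112/1182)) = (974788 - 1231835)*(418436 + (-62 + 1182 - 112*1/1182)) = -257047*(418436 + (-62 + 1182 - 56/591)) = -257047*(418436 + 661864/591) = -257047*247957540/591 = -63736741784380/591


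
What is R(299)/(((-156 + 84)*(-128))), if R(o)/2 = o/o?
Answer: 1/4608 ≈ 0.00021701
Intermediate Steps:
R(o) = 2 (R(o) = 2*(o/o) = 2*1 = 2)
R(299)/(((-156 + 84)*(-128))) = 2/(((-156 + 84)*(-128))) = 2/((-72*(-128))) = 2/9216 = 2*(1/9216) = 1/4608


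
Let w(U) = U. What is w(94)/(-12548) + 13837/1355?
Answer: 86749653/8501270 ≈ 10.204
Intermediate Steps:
w(94)/(-12548) + 13837/1355 = 94/(-12548) + 13837/1355 = 94*(-1/12548) + 13837*(1/1355) = -47/6274 + 13837/1355 = 86749653/8501270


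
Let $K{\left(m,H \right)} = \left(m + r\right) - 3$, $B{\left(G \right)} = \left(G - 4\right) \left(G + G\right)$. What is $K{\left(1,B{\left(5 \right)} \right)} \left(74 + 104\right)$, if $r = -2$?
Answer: $-712$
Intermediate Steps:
$B{\left(G \right)} = 2 G \left(-4 + G\right)$ ($B{\left(G \right)} = \left(-4 + G\right) 2 G = 2 G \left(-4 + G\right)$)
$K{\left(m,H \right)} = -5 + m$ ($K{\left(m,H \right)} = \left(m - 2\right) - 3 = \left(-2 + m\right) - 3 = -5 + m$)
$K{\left(1,B{\left(5 \right)} \right)} \left(74 + 104\right) = \left(-5 + 1\right) \left(74 + 104\right) = \left(-4\right) 178 = -712$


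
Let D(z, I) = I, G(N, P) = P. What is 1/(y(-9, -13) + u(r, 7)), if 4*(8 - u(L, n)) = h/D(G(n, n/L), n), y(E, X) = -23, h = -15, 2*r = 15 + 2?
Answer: -28/405 ≈ -0.069136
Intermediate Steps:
r = 17/2 (r = (15 + 2)/2 = (½)*17 = 17/2 ≈ 8.5000)
u(L, n) = 8 + 15/(4*n) (u(L, n) = 8 - (-15)/(4*n) = 8 + 15/(4*n))
1/(y(-9, -13) + u(r, 7)) = 1/(-23 + (8 + (15/4)/7)) = 1/(-23 + (8 + (15/4)*(⅐))) = 1/(-23 + (8 + 15/28)) = 1/(-23 + 239/28) = 1/(-405/28) = -28/405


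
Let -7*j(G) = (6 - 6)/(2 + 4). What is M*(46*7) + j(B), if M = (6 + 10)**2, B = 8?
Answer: 82432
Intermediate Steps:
M = 256 (M = 16**2 = 256)
j(G) = 0 (j(G) = -(6 - 6)/(7*(2 + 4)) = -0/6 = -1/7*0 = 0)
M*(46*7) + j(B) = 256*(46*7) + 0 = 256*322 + 0 = 82432 + 0 = 82432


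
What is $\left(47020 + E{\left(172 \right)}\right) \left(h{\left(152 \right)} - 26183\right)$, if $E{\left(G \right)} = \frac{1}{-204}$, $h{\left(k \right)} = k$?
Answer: $- \frac{83230469483}{68} \approx -1.224 \cdot 10^{9}$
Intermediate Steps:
$E{\left(G \right)} = - \frac{1}{204}$
$\left(47020 + E{\left(172 \right)}\right) \left(h{\left(152 \right)} - 26183\right) = \left(47020 - \frac{1}{204}\right) \left(152 - 26183\right) = \frac{9592079}{204} \left(-26031\right) = - \frac{83230469483}{68}$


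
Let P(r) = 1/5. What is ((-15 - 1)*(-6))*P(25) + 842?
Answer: 4306/5 ≈ 861.20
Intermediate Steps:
P(r) = 1/5
((-15 - 1)*(-6))*P(25) + 842 = ((-15 - 1)*(-6))*(1/5) + 842 = -16*(-6)*(1/5) + 842 = 96*(1/5) + 842 = 96/5 + 842 = 4306/5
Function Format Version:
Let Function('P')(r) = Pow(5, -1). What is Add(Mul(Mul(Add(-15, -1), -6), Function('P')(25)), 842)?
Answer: Rational(4306, 5) ≈ 861.20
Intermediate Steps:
Function('P')(r) = Rational(1, 5)
Add(Mul(Mul(Add(-15, -1), -6), Function('P')(25)), 842) = Add(Mul(Mul(Add(-15, -1), -6), Rational(1, 5)), 842) = Add(Mul(Mul(-16, -6), Rational(1, 5)), 842) = Add(Mul(96, Rational(1, 5)), 842) = Add(Rational(96, 5), 842) = Rational(4306, 5)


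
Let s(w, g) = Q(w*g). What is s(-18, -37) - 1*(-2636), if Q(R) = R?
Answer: 3302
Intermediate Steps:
s(w, g) = g*w (s(w, g) = w*g = g*w)
s(-18, -37) - 1*(-2636) = -37*(-18) - 1*(-2636) = 666 + 2636 = 3302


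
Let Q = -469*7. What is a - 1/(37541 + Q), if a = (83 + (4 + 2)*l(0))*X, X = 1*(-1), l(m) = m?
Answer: -2843415/34258 ≈ -83.000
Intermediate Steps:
Q = -3283
X = -1
a = -83 (a = (83 + (4 + 2)*0)*(-1) = (83 + 6*0)*(-1) = (83 + 0)*(-1) = 83*(-1) = -83)
a - 1/(37541 + Q) = -83 - 1/(37541 - 3283) = -83 - 1/34258 = -2843415/34258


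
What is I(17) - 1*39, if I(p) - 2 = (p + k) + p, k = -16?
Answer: -19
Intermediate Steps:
I(p) = -14 + 2*p (I(p) = 2 + ((p - 16) + p) = 2 + ((-16 + p) + p) = 2 + (-16 + 2*p) = -14 + 2*p)
I(17) - 1*39 = (-14 + 2*17) - 1*39 = (-14 + 34) - 39 = 20 - 39 = -19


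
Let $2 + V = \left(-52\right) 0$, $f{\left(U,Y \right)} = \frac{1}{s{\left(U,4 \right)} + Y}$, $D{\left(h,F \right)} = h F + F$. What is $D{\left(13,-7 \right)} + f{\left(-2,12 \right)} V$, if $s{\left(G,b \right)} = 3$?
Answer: $- \frac{1472}{15} \approx -98.133$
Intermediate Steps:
$D{\left(h,F \right)} = F + F h$ ($D{\left(h,F \right)} = F h + F = F + F h$)
$f{\left(U,Y \right)} = \frac{1}{3 + Y}$
$V = -2$ ($V = -2 - 0 = -2 + 0 = -2$)
$D{\left(13,-7 \right)} + f{\left(-2,12 \right)} V = - 7 \left(1 + 13\right) + \frac{1}{3 + 12} \left(-2\right) = \left(-7\right) 14 + \frac{1}{15} \left(-2\right) = -98 + \frac{1}{15} \left(-2\right) = -98 - \frac{2}{15} = - \frac{1472}{15}$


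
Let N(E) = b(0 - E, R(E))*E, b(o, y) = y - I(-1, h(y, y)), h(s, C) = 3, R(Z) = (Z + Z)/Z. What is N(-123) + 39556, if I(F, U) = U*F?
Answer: 38941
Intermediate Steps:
R(Z) = 2 (R(Z) = (2*Z)/Z = 2)
I(F, U) = F*U
b(o, y) = 3 + y (b(o, y) = y - (-1)*3 = y - 1*(-3) = y + 3 = 3 + y)
N(E) = 5*E (N(E) = (3 + 2)*E = 5*E)
N(-123) + 39556 = 5*(-123) + 39556 = -615 + 39556 = 38941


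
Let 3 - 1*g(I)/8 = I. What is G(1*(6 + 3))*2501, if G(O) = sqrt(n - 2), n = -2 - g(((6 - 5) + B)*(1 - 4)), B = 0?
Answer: 5002*I*sqrt(13) ≈ 18035.0*I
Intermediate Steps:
g(I) = 24 - 8*I
n = -50 (n = -2 - (24 - 8*((6 - 5) + 0)*(1 - 4)) = -2 - (24 - 8*(1 + 0)*(-3)) = -2 - (24 - 8*(-3)) = -2 - (24 + 24) = -2 - 1*48 = -2 - 48 = -50)
G(O) = 2*I*sqrt(13) (G(O) = sqrt(-50 - 2) = sqrt(-52) = 2*I*sqrt(13))
G(1*(6 + 3))*2501 = (2*I*sqrt(13))*2501 = 5002*I*sqrt(13)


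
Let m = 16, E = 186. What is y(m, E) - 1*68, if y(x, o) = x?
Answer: -52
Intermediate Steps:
y(m, E) - 1*68 = 16 - 1*68 = 16 - 68 = -52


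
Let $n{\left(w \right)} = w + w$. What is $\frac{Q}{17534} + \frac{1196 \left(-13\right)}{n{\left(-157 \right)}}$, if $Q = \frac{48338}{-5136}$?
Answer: $\frac{350038528955}{7069287984} \approx 49.515$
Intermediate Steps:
$Q = - \frac{24169}{2568}$ ($Q = 48338 \left(- \frac{1}{5136}\right) = - \frac{24169}{2568} \approx -9.4116$)
$n{\left(w \right)} = 2 w$
$\frac{Q}{17534} + \frac{1196 \left(-13\right)}{n{\left(-157 \right)}} = - \frac{24169}{2568 \cdot 17534} + \frac{1196 \left(-13\right)}{2 \left(-157\right)} = \left(- \frac{24169}{2568}\right) \frac{1}{17534} - \frac{15548}{-314} = - \frac{24169}{45027312} - - \frac{7774}{157} = - \frac{24169}{45027312} + \frac{7774}{157} = \frac{350038528955}{7069287984}$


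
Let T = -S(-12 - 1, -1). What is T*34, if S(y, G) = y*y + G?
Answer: -5712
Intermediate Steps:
S(y, G) = G + y² (S(y, G) = y² + G = G + y²)
T = -168 (T = -(-1 + (-12 - 1)²) = -(-1 + (-13)²) = -(-1 + 169) = -1*168 = -168)
T*34 = -168*34 = -5712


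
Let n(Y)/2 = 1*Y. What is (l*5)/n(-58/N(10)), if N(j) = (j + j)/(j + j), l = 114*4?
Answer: -570/29 ≈ -19.655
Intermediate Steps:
l = 456
N(j) = 1 (N(j) = (2*j)/((2*j)) = (2*j)*(1/(2*j)) = 1)
n(Y) = 2*Y (n(Y) = 2*(1*Y) = 2*Y)
(l*5)/n(-58/N(10)) = (456*5)/((2*(-58/1))) = 2280/((2*(-58*1))) = 2280/((2*(-58))) = 2280/(-116) = 2280*(-1/116) = -570/29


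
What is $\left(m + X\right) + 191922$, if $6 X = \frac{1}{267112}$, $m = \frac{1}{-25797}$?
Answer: $\frac{2644949345481191}{13781376528} \approx 1.9192 \cdot 10^{5}$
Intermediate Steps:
$m = - \frac{1}{25797} \approx -3.8764 \cdot 10^{-5}$
$X = \frac{1}{1602672}$ ($X = \frac{1}{6 \cdot 267112} = \frac{1}{6} \cdot \frac{1}{267112} = \frac{1}{1602672} \approx 6.2396 \cdot 10^{-7}$)
$\left(m + X\right) + 191922 = \left(- \frac{1}{25797} + \frac{1}{1602672}\right) + 191922 = - \frac{525625}{13781376528} + 191922 = \frac{2644949345481191}{13781376528}$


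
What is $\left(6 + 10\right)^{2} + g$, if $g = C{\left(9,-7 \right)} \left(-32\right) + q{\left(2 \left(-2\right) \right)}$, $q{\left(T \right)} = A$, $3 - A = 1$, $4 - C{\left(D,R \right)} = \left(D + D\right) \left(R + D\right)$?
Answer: $1282$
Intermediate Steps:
$C{\left(D,R \right)} = 4 - 2 D \left(D + R\right)$ ($C{\left(D,R \right)} = 4 - \left(D + D\right) \left(R + D\right) = 4 - 2 D \left(D + R\right)$)
$A = 2$ ($A = 3 - 1 = 2$)
$q{\left(T \right)} = 2$
$g = 1026$ ($g = \left(4 - 2 \cdot 9^{2} - 18 \left(-7\right)\right) \left(-32\right) + 2 = \left(4 - 162 + 126\right) \left(-32\right) + 2 = \left(-32\right) \left(-32\right) + 2 = 1024 + 2 = 1026$)
$\left(6 + 10\right)^{2} + g = \left(6 + 10\right)^{2} + 1026 = 16^{2} + 1026 = 256 + 1026 = 1282$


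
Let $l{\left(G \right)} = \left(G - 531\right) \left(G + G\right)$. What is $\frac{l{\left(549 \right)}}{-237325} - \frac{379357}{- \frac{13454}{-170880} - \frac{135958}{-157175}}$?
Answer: $- \frac{241805617580983742436}{601550893016425} \approx -4.0197 \cdot 10^{5}$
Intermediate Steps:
$l{\left(G \right)} = 2 G \left(-531 + G\right)$ ($l{\left(G \right)} = \left(-531 + G\right) 2 G = 2 G \left(-531 + G\right)$)
$\frac{l{\left(549 \right)}}{-237325} - \frac{379357}{- \frac{13454}{-170880} - \frac{135958}{-157175}} = \frac{2 \cdot 549 \left(-531 + 549\right)}{-237325} - \frac{379357}{- \frac{13454}{-170880} - \frac{135958}{-157175}} = 2 \cdot 549 \cdot 18 \left(- \frac{1}{237325}\right) - \frac{379357}{\left(-13454\right) \left(- \frac{1}{170880}\right) - - \frac{135958}{157175}} = 19764 \left(- \frac{1}{237325}\right) - \frac{379357}{\frac{6727}{85440} + \frac{135958}{157175}} = - \frac{19764}{237325} - \frac{379357}{\frac{2534713549}{2685806400}} = - \frac{19764}{237325} - \frac{1018879458484800}{2534713549} = - \frac{241805617580983742436}{601550893016425}$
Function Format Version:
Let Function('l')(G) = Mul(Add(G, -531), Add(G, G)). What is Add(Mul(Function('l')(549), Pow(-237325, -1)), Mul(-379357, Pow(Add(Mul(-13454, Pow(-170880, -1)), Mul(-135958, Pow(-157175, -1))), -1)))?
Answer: Rational(-241805617580983742436, 601550893016425) ≈ -4.0197e+5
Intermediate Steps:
Function('l')(G) = Mul(2, G, Add(-531, G)) (Function('l')(G) = Mul(Add(-531, G), Mul(2, G)) = Mul(2, G, Add(-531, G)))
Add(Mul(Function('l')(549), Pow(-237325, -1)), Mul(-379357, Pow(Add(Mul(-13454, Pow(-170880, -1)), Mul(-135958, Pow(-157175, -1))), -1))) = Add(Mul(Mul(2, 549, Add(-531, 549)), Pow(-237325, -1)), Mul(-379357, Pow(Add(Mul(-13454, Pow(-170880, -1)), Mul(-135958, Pow(-157175, -1))), -1))) = Add(Mul(Mul(2, 549, 18), Rational(-1, 237325)), Mul(-379357, Pow(Add(Mul(-13454, Rational(-1, 170880)), Mul(-135958, Rational(-1, 157175))), -1))) = Add(Mul(19764, Rational(-1, 237325)), Mul(-379357, Pow(Add(Rational(6727, 85440), Rational(135958, 157175)), -1))) = Add(Rational(-19764, 237325), Mul(-379357, Pow(Rational(2534713549, 2685806400), -1))) = Add(Rational(-19764, 237325), Mul(-379357, Rational(2685806400, 2534713549))) = Add(Rational(-19764, 237325), Rational(-1018879458484800, 2534713549)) = Rational(-241805617580983742436, 601550893016425)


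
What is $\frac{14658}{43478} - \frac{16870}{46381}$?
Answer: $- \frac{26810581}{1008276559} \approx -0.02659$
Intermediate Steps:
$\frac{14658}{43478} - \frac{16870}{46381} = 14658 \cdot \frac{1}{43478} - \frac{16870}{46381} = \frac{7329}{21739} - \frac{16870}{46381} = - \frac{26810581}{1008276559}$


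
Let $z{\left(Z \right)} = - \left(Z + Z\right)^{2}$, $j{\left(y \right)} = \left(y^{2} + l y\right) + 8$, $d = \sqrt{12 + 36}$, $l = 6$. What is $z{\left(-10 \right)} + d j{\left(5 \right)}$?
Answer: $-400 + 252 \sqrt{3} \approx 36.477$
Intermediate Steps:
$d = 4 \sqrt{3}$ ($d = \sqrt{48} = 4 \sqrt{3} \approx 6.9282$)
$j{\left(y \right)} = 8 + y^{2} + 6 y$ ($j{\left(y \right)} = \left(y^{2} + 6 y\right) + 8 = 8 + y^{2} + 6 y$)
$z{\left(Z \right)} = - 4 Z^{2}$ ($z{\left(Z \right)} = - \left(2 Z\right)^{2} = - 4 Z^{2}$)
$z{\left(-10 \right)} + d j{\left(5 \right)} = - 4 \left(-10\right)^{2} + 4 \sqrt{3} \left(8 + 5^{2} + 6 \cdot 5\right) = \left(-4\right) 100 + 4 \sqrt{3} \left(8 + 25 + 30\right) = -400 + 4 \sqrt{3} \cdot 63 = -400 + 252 \sqrt{3}$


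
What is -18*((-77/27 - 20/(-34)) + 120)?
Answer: -108082/51 ≈ -2119.3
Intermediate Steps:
-18*((-77/27 - 20/(-34)) + 120) = -18*((-77*1/27 - 20*(-1/34)) + 120) = -18*((-77/27 + 10/17) + 120) = -18*(-1039/459 + 120) = -18*54041/459 = -108082/51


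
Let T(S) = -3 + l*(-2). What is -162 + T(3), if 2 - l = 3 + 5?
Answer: -153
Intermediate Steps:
l = -6 (l = 2 - (3 + 5) = 2 - 1*8 = 2 - 8 = -6)
T(S) = 9 (T(S) = -3 - 6*(-2) = -3 + 12 = 9)
-162 + T(3) = -162 + 9 = -153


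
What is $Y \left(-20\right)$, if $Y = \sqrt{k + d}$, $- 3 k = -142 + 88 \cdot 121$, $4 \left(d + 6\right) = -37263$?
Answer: $- 10 i \sqrt{51295} \approx - 2264.8 i$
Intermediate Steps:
$d = - \frac{37287}{4}$ ($d = -6 + \frac{1}{4} \left(-37263\right) = -6 - \frac{37263}{4} = - \frac{37287}{4} \approx -9321.8$)
$k = -3502$ ($k = - \frac{-142 + 88 \cdot 121}{3} = - \frac{-142 + 10648}{3} = \left(- \frac{1}{3}\right) 10506 = -3502$)
$Y = \frac{i \sqrt{51295}}{2}$ ($Y = \sqrt{-3502 - \frac{37287}{4}} = \sqrt{- \frac{51295}{4}} = \frac{i \sqrt{51295}}{2} \approx 113.24 i$)
$Y \left(-20\right) = \frac{i \sqrt{51295}}{2} \left(-20\right) = - 10 i \sqrt{51295}$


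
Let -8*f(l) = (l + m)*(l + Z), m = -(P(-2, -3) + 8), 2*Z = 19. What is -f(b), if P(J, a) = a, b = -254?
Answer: 126651/16 ≈ 7915.7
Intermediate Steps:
Z = 19/2 (Z = (½)*19 = 19/2 ≈ 9.5000)
m = -5 (m = -(-3 + 8) = -1*5 = -5)
f(l) = -(-5 + l)*(19/2 + l)/8 (f(l) = -(l - 5)*(l + 19/2)/8 = -(-5 + l)*(19/2 + l)/8)
-f(b) = -(95/16 - 9/16*(-254) - ⅛*(-254)²) = -(95/16 + 1143/8 - ⅛*64516) = -(95/16 + 1143/8 - 16129/2) = -1*(-126651/16) = 126651/16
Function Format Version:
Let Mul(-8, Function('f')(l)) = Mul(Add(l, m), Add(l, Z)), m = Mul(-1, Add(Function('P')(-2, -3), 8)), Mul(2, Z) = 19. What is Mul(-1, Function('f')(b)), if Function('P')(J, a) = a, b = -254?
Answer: Rational(126651, 16) ≈ 7915.7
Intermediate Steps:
Z = Rational(19, 2) (Z = Mul(Rational(1, 2), 19) = Rational(19, 2) ≈ 9.5000)
m = -5 (m = Mul(-1, Add(-3, 8)) = Mul(-1, 5) = -5)
Function('f')(l) = Mul(Rational(-1, 8), Add(-5, l), Add(Rational(19, 2), l)) (Function('f')(l) = Mul(Rational(-1, 8), Mul(Add(l, -5), Add(l, Rational(19, 2)))) = Mul(Rational(-1, 8), Mul(Add(-5, l), Add(Rational(19, 2), l))) = Mul(Rational(-1, 8), Add(-5, l), Add(Rational(19, 2), l)))
Mul(-1, Function('f')(b)) = Mul(-1, Add(Rational(95, 16), Mul(Rational(-9, 16), -254), Mul(Rational(-1, 8), Pow(-254, 2)))) = Mul(-1, Add(Rational(95, 16), Rational(1143, 8), Mul(Rational(-1, 8), 64516))) = Mul(-1, Add(Rational(95, 16), Rational(1143, 8), Rational(-16129, 2))) = Mul(-1, Rational(-126651, 16)) = Rational(126651, 16)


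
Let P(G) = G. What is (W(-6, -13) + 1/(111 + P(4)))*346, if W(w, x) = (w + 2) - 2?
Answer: -238394/115 ≈ -2073.0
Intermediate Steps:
W(w, x) = w (W(w, x) = (2 + w) - 2 = w)
(W(-6, -13) + 1/(111 + P(4)))*346 = (-6 + 1/(111 + 4))*346 = (-6 + 1/115)*346 = -689/115*346 = -238394/115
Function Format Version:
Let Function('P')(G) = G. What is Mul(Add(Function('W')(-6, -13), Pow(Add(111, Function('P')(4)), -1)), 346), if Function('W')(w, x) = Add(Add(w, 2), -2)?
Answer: Rational(-238394, 115) ≈ -2073.0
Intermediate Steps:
Function('W')(w, x) = w (Function('W')(w, x) = Add(Add(2, w), -2) = w)
Mul(Add(Function('W')(-6, -13), Pow(Add(111, Function('P')(4)), -1)), 346) = Mul(Add(-6, Pow(Add(111, 4), -1)), 346) = Mul(Add(-6, Pow(115, -1)), 346) = Mul(Add(-6, Rational(1, 115)), 346) = Mul(Rational(-689, 115), 346) = Rational(-238394, 115)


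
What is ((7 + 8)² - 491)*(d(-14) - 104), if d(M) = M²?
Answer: -24472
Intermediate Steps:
((7 + 8)² - 491)*(d(-14) - 104) = ((7 + 8)² - 491)*((-14)² - 104) = (15² - 491)*(196 - 104) = (225 - 491)*92 = -266*92 = -24472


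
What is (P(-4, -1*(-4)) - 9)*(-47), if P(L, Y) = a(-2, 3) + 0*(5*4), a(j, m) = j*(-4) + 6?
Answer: -235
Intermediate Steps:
a(j, m) = 6 - 4*j (a(j, m) = -4*j + 6 = 6 - 4*j)
P(L, Y) = 14 (P(L, Y) = (6 - 4*(-2)) + 0*(5*4) = (6 + 8) + 0*20 = 14 + 0 = 14)
(P(-4, -1*(-4)) - 9)*(-47) = (14 - 9)*(-47) = 5*(-47) = -235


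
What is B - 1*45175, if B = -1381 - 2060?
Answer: -48616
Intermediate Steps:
B = -3441
B - 1*45175 = -3441 - 1*45175 = -3441 - 45175 = -48616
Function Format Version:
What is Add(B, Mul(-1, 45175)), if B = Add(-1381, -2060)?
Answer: -48616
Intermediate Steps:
B = -3441
Add(B, Mul(-1, 45175)) = Add(-3441, Mul(-1, 45175)) = Add(-3441, -45175) = -48616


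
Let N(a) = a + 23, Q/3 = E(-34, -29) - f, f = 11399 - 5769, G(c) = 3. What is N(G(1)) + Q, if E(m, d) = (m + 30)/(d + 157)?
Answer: -539651/32 ≈ -16864.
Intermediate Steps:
E(m, d) = (30 + m)/(157 + d)
f = 5630
Q = -540483/32 (Q = 3*((30 - 34)/(157 - 29) - 1*5630) = 3*(-4/128 - 5630) = 3*((1/128)*(-4) - 5630) = 3*(-1/32 - 5630) = 3*(-180161/32) = -540483/32 ≈ -16890.)
N(a) = 23 + a
N(G(1)) + Q = (23 + 3) - 540483/32 = 26 - 540483/32 = -539651/32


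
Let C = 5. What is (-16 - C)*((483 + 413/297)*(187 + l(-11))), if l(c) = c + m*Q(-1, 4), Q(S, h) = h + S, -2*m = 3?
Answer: -172708732/99 ≈ -1.7445e+6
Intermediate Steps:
m = -3/2 (m = -½*3 = -3/2 ≈ -1.5000)
Q(S, h) = S + h
l(c) = -9/2 + c (l(c) = c - 3*(-1 + 4)/2 = c - 3/2*3 = c - 9/2 = -9/2 + c)
(-16 - C)*((483 + 413/297)*(187 + l(-11))) = (-16 - 1*5)*((483 + 413/297)*(187 + (-9/2 - 11))) = (-16 - 5)*((483 + 413*(1/297))*(187 - 31/2)) = -21*(483 + 413/297)*343/2 = -1007048*343/(99*2) = -21*24672676/297 = -172708732/99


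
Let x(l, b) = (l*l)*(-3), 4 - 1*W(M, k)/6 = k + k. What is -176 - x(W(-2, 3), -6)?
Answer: 256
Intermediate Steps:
W(M, k) = 24 - 12*k (W(M, k) = 24 - 6*(k + k) = 24 - 12*k)
x(l, b) = -3*l**2 (x(l, b) = l**2*(-3) = -3*l**2)
-176 - x(W(-2, 3), -6) = -176 - (-3)*(24 - 12*3)**2 = -176 - (-3)*(24 - 36)**2 = -176 - (-3)*(-12)**2 = -176 - (-3)*144 = -176 - 1*(-432) = -176 + 432 = 256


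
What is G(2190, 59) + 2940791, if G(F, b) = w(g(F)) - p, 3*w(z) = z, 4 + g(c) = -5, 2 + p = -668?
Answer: 2941458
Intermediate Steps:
p = -670 (p = -2 - 668 = -670)
g(c) = -9 (g(c) = -4 - 5 = -9)
w(z) = z/3
G(F, b) = 667 (G(F, b) = (⅓)*(-9) - 1*(-670) = -3 + 670 = 667)
G(2190, 59) + 2940791 = 667 + 2940791 = 2941458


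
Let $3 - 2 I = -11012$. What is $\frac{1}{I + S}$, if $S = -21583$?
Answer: $- \frac{2}{32151} \approx -6.2206 \cdot 10^{-5}$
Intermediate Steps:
$I = \frac{11015}{2}$ ($I = \frac{3}{2} - -5506 = \frac{3}{2} + 5506 = \frac{11015}{2} \approx 5507.5$)
$\frac{1}{I + S} = \frac{1}{\frac{11015}{2} - 21583} = \frac{1}{- \frac{32151}{2}} = - \frac{2}{32151}$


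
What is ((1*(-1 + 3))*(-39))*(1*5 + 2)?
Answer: -546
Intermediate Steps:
((1*(-1 + 3))*(-39))*(1*5 + 2) = ((1*2)*(-39))*(5 + 2) = (2*(-39))*7 = -78*7 = -546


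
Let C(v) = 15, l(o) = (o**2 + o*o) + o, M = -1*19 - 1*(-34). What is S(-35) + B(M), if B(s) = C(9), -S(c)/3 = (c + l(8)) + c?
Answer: -183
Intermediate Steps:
M = 15 (M = -19 + 34 = 15)
l(o) = o + 2*o**2 (l(o) = (o**2 + o**2) + o = 2*o**2 + o = o + 2*o**2)
S(c) = -408 - 6*c (S(c) = -3*((c + 8*(1 + 2*8)) + c) = -3*((c + 8*(1 + 16)) + c) = -3*((c + 8*17) + c) = -3*((c + 136) + c) = -3*((136 + c) + c) = -3*(136 + 2*c) = -408 - 6*c)
B(s) = 15
S(-35) + B(M) = (-408 - 6*(-35)) + 15 = (-408 + 210) + 15 = -198 + 15 = -183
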